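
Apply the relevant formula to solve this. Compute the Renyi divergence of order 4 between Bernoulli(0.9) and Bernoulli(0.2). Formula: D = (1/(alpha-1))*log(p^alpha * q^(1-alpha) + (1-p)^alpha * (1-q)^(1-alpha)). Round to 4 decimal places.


Renyi divergence of order alpha between Bernoulli distributions:
D = (1/(alpha-1))*log(p^alpha * q^(1-alpha) + (1-p)^alpha * (1-q)^(1-alpha)).
alpha = 4, p = 0.9, q = 0.2.
p^alpha * q^(1-alpha) = 0.9^4 * 0.2^-3 = 82.0125.
(1-p)^alpha * (1-q)^(1-alpha) = 0.1^4 * 0.8^-3 = 0.000195.
sum = 82.0125 + 0.000195 = 82.012695.
D = (1/3)*log(82.012695) = 1.4690

1.4690


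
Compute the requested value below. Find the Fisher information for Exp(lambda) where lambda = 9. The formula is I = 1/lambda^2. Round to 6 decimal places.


Fisher information for exponential: I(lambda) = 1/lambda^2.
lambda = 9, lambda^2 = 81.
I = 1/81 = 0.012346

0.012346


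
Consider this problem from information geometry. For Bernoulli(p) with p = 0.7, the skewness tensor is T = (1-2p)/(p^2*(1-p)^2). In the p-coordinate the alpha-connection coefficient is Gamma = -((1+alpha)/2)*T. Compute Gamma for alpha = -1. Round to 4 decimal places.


Skewness (Amari-Chentsov) tensor: T = (1-2p)/(p^2*(1-p)^2).
p = 0.7, 1-2p = -0.4, p^2 = 0.49, (1-p)^2 = 0.09.
T = -0.4/(0.49 * 0.09) = -9.070295.
In the p-coordinate, Gamma^(alpha) = Gamma^(0) - (alpha/2)*T with Gamma^(0) = (1/2)*g'(p) = -T/2,
so Gamma^(alpha) = -((1+alpha)/2)*T.
alpha = -1, -(1+alpha)/2 = 0.0.
Gamma = 0.0 * -9.070295 = 0.0000

0.0000


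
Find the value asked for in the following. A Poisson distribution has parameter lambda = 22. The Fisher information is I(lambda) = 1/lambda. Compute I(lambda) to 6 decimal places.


Fisher information for Poisson: I(lambda) = 1/lambda.
lambda = 22.
I(lambda) = 1/22 = 0.045455

0.045455


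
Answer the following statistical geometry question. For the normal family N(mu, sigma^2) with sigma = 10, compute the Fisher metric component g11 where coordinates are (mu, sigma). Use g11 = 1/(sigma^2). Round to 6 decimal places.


For the 2-parameter normal family, the Fisher metric has:
  g11 = 1/sigma^2, g22 = 2/sigma^2.
sigma = 10, sigma^2 = 100.
g11 = 0.010000

0.010000


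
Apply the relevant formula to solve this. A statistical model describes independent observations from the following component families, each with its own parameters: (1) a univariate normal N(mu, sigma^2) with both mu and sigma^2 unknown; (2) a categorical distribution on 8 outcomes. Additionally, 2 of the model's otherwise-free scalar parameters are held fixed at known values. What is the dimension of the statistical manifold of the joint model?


The dimension of a statistical manifold equals the number of free
(independent) real parameters of the model. For a product of independent
blocks the parameter counts add.
- normal (mu, sigma^2): 2.
- categorical on 8 outcomes (probabilities sum to 1): 8-1 = 7.
Total = 2 + 7 = 9.
2 parameter(s) fixed at known values: 9 - 2 = 7.
Dimension = 7

7


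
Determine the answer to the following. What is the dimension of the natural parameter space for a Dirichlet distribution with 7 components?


Exponential family dimension calculation:
Dirichlet with 7 components has 7 natural parameters.

7


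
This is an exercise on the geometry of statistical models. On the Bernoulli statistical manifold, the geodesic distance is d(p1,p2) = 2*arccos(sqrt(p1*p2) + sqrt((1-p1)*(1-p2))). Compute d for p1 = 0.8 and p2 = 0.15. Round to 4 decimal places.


Geodesic distance on Bernoulli manifold:
d(p1,p2) = 2*arccos(sqrt(p1*p2) + sqrt((1-p1)*(1-p2))).
sqrt(p1*p2) = sqrt(0.8*0.15) = 0.34641.
sqrt((1-p1)*(1-p2)) = sqrt(0.2*0.85) = 0.412311.
arg = 0.34641 + 0.412311 = 0.758721.
d = 2*arccos(0.758721) = 1.4189

1.4189


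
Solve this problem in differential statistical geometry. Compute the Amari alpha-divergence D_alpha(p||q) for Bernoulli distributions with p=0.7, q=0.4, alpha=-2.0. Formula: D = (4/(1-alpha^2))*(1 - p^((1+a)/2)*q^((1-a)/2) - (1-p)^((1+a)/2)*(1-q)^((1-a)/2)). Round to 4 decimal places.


Amari alpha-divergence:
D = (4/(1-alpha^2))*(1 - p^((1+a)/2)*q^((1-a)/2) - (1-p)^((1+a)/2)*(1-q)^((1-a)/2)).
alpha = -2.0, p = 0.7, q = 0.4.
e1 = (1+alpha)/2 = -0.5, e2 = (1-alpha)/2 = 1.5.
t1 = p^e1 * q^e2 = 0.7^-0.5 * 0.4^1.5 = 0.302372.
t2 = (1-p)^e1 * (1-q)^e2 = 0.3^-0.5 * 0.6^1.5 = 0.848528.
4/(1-alpha^2) = -1.333333.
D = -1.333333*(1 - 0.302372 - 0.848528) = 0.2012

0.2012


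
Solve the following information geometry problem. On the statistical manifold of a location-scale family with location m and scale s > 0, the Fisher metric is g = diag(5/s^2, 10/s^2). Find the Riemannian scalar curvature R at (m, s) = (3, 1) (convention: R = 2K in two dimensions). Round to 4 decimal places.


The metric has the form g = (A dm^2 + B ds^2)/s^2 with A = 5, B = 10.
Substitute u = sqrt(A/B)*m: g = B*(du^2 + ds^2)/s^2, i.e. B times the
Poincare upper half-plane metric, which has constant Gaussian curvature -1.
Scaling a 2D metric by a constant c divides the Gaussian curvature by c,
so K = -1/B = -1/(10) = -0.1000 everywhere (the point (m, s) = (3, 1) is irrelevant:
the curvature is constant).
Scalar curvature in dimension 2: R = 2K = -2/(10) = -0.2000.

-0.2000


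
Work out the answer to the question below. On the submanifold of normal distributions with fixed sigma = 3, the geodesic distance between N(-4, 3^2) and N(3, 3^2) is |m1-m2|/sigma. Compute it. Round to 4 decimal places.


On the fixed-variance normal subfamily, geodesic distance = |m1-m2|/sigma.
|-4 - 3| = 7.
sigma = 3.
d = 7/3 = 2.3333

2.3333


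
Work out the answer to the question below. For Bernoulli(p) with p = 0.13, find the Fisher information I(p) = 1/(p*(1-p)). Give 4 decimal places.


For Bernoulli(p), Fisher information is I(p) = 1/(p*(1-p)).
p = 0.13, 1-p = 0.87.
p*(1-p) = 0.1131.
I(p) = 1/0.1131 = 8.8417

8.8417


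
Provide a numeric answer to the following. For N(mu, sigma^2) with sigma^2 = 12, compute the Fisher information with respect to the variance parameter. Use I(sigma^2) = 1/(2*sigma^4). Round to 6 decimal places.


Fisher information for variance: I(sigma^2) = 1/(2*sigma^4).
sigma^2 = 12, so sigma^4 = 144.
I = 1/(2*144) = 1/288 = 0.003472

0.003472


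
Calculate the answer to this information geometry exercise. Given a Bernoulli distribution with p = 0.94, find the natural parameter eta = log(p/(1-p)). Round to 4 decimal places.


Natural parameter for Bernoulli: eta = log(p/(1-p)).
p = 0.94, 1-p = 0.06.
p/(1-p) = 15.666667.
eta = log(15.666667) = 2.7515

2.7515


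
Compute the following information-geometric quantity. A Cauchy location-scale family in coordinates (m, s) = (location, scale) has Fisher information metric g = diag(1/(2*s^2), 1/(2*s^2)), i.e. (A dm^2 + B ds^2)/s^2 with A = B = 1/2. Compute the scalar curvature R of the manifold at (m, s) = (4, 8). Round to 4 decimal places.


The metric has the form g = (A dm^2 + B ds^2)/s^2 with A = 1/2, B = 1/2.
Substitute u = sqrt(A/B)*m: g = B*(du^2 + ds^2)/s^2, i.e. B times the
Poincare upper half-plane metric, which has constant Gaussian curvature -1.
Scaling a 2D metric by a constant c divides the Gaussian curvature by c,
so K = -1/B = -1/(1/2) = -2.0000 everywhere (the point (m, s) = (4, 8) is irrelevant:
the curvature is constant).
Scalar curvature in dimension 2: R = 2K = -2/(1/2) = -4.0000.

-4.0000


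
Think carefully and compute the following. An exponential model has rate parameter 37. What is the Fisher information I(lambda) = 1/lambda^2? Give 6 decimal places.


Fisher information for exponential: I(lambda) = 1/lambda^2.
lambda = 37, lambda^2 = 1369.
I = 1/1369 = 0.000730

0.000730


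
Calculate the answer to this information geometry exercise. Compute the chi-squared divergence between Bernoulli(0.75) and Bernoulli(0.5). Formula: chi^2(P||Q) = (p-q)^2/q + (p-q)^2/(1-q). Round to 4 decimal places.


Chi-squared divergence between Bernoulli distributions:
chi^2 = (p-q)^2/q + (p-q)^2/(1-q).
p = 0.75, q = 0.5, p-q = 0.25.
(p-q)^2 = 0.0625.
term1 = 0.0625/0.5 = 0.125.
term2 = 0.0625/0.5 = 0.125.
chi^2 = 0.125 + 0.125 = 0.2500

0.2500


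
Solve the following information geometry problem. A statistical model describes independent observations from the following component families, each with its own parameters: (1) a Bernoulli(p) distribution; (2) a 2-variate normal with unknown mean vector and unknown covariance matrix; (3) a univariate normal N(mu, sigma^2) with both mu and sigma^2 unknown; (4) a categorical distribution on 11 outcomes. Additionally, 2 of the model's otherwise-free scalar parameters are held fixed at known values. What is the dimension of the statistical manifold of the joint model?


The dimension of a statistical manifold equals the number of free
(independent) real parameters of the model. For a product of independent
blocks the parameter counts add.
- Bernoulli (p): 1.
- 2-variate normal: 2 (mean) + 2*3/2 = 3 (symmetric covariance) = 5.
- normal (mu, sigma^2): 2.
- categorical on 11 outcomes (probabilities sum to 1): 11-1 = 10.
Total = 1 + 5 + 2 + 10 = 18.
2 parameter(s) fixed at known values: 18 - 2 = 16.
Dimension = 16

16


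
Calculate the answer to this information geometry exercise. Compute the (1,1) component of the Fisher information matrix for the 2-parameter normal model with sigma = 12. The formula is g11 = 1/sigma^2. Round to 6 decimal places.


For the 2-parameter normal family, the Fisher metric has:
  g11 = 1/sigma^2, g22 = 2/sigma^2.
sigma = 12, sigma^2 = 144.
g11 = 0.006944

0.006944


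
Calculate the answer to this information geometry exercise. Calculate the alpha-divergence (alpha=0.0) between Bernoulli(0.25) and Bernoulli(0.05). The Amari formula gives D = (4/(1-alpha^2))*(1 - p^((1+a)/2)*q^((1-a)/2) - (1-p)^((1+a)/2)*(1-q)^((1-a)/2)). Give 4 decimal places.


Amari alpha-divergence:
D = (4/(1-alpha^2))*(1 - p^((1+a)/2)*q^((1-a)/2) - (1-p)^((1+a)/2)*(1-q)^((1-a)/2)).
alpha = 0.0, p = 0.25, q = 0.05.
e1 = (1+alpha)/2 = 0.5, e2 = (1-alpha)/2 = 0.5.
t1 = p^e1 * q^e2 = 0.25^0.5 * 0.05^0.5 = 0.111803.
t2 = (1-p)^e1 * (1-q)^e2 = 0.75^0.5 * 0.95^0.5 = 0.844097.
4/(1-alpha^2) = 4.0.
D = 4.0*(1 - 0.111803 - 0.844097) = 0.1764

0.1764


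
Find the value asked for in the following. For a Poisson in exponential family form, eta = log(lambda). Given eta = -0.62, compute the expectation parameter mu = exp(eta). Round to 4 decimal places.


Expectation parameter for Poisson exponential family:
mu = exp(eta).
eta = -0.62.
mu = exp(-0.62) = 0.5379

0.5379


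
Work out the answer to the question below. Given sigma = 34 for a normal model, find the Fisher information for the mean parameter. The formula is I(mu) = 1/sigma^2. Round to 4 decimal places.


The Fisher information for the mean of a normal distribution is I(mu) = 1/sigma^2.
sigma = 34, so sigma^2 = 1156.
I(mu) = 1/1156 = 0.0009

0.0009


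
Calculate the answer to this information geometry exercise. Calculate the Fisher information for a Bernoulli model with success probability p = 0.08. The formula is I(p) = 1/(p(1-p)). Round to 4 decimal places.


For Bernoulli(p), Fisher information is I(p) = 1/(p*(1-p)).
p = 0.08, 1-p = 0.92.
p*(1-p) = 0.0736.
I(p) = 1/0.0736 = 13.5870

13.5870


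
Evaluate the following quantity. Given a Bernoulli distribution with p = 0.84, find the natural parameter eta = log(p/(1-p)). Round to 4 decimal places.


Natural parameter for Bernoulli: eta = log(p/(1-p)).
p = 0.84, 1-p = 0.16.
p/(1-p) = 5.25.
eta = log(5.25) = 1.6582

1.6582


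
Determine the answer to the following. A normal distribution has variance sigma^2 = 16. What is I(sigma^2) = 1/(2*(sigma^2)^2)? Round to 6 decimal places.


Fisher information for variance: I(sigma^2) = 1/(2*sigma^4).
sigma^2 = 16, so sigma^4 = 256.
I = 1/(2*256) = 1/512 = 0.001953

0.001953


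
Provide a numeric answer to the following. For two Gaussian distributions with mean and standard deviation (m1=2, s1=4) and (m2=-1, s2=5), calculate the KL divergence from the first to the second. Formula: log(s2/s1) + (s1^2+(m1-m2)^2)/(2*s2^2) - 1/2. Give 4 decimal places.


KL divergence between normal distributions:
KL = log(s2/s1) + (s1^2 + (m1-m2)^2)/(2*s2^2) - 1/2.
log(5/4) = 0.223144.
(4^2 + (2--1)^2)/(2*5^2) = (16 + 9)/50 = 0.5.
KL = 0.223144 + 0.5 - 0.5 = 0.2231

0.2231


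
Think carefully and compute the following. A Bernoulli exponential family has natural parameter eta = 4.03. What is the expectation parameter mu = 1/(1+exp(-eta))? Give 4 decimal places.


Dual coordinate (expectation parameter) for Bernoulli:
mu = 1/(1+exp(-eta)).
eta = 4.03.
exp(-eta) = exp(-4.03) = 0.017774.
mu = 1/(1+0.017774) = 0.9825

0.9825


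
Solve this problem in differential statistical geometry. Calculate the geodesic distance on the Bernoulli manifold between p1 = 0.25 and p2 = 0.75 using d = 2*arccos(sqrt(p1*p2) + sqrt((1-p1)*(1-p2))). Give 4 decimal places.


Geodesic distance on Bernoulli manifold:
d(p1,p2) = 2*arccos(sqrt(p1*p2) + sqrt((1-p1)*(1-p2))).
sqrt(p1*p2) = sqrt(0.25*0.75) = 0.433013.
sqrt((1-p1)*(1-p2)) = sqrt(0.75*0.25) = 0.433013.
arg = 0.433013 + 0.433013 = 0.866025.
d = 2*arccos(0.866025) = 1.0472

1.0472


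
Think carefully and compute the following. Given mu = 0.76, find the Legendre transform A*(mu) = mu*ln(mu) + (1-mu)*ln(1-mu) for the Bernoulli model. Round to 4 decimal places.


Legendre transform for Bernoulli:
A*(mu) = mu*log(mu) + (1-mu)*log(1-mu).
mu = 0.76, 1-mu = 0.24.
mu*log(mu) = 0.76*log(0.76) = -0.208572.
(1-mu)*log(1-mu) = 0.24*log(0.24) = -0.342508.
A* = -0.208572 + -0.342508 = -0.5511

-0.5511


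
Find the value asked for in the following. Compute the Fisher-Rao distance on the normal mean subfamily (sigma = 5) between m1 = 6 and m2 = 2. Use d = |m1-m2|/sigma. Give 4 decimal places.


On the fixed-variance normal subfamily, geodesic distance = |m1-m2|/sigma.
|6 - 2| = 4.
sigma = 5.
d = 4/5 = 0.8000

0.8000


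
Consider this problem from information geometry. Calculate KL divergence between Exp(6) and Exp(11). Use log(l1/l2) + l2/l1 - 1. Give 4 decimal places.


KL divergence for exponential family:
KL = log(l1/l2) + l2/l1 - 1.
log(6/11) = -0.606136.
11/6 = 1.833333.
KL = -0.606136 + 1.833333 - 1 = 0.2272

0.2272


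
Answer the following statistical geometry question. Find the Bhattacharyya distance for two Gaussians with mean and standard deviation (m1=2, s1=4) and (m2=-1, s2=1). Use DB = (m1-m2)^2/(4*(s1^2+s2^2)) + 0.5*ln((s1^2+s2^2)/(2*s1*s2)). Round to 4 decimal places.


Bhattacharyya distance between two Gaussians:
DB = (m1-m2)^2/(4*(s1^2+s2^2)) + (1/2)*ln((s1^2+s2^2)/(2*s1*s2)).
(m1-m2)^2 = (3)^2 = 9.
s1^2+s2^2 = 16 + 1 = 17.
term1 = 9/68 = 0.132353.
term2 = 0.5*ln(17/8.0) = 0.376886.
DB = 0.132353 + 0.376886 = 0.5092

0.5092


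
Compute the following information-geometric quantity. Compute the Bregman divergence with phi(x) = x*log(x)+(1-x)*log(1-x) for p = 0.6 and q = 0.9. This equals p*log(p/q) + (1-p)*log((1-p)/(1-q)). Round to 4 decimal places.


Bregman divergence with negative entropy generator:
D = p*log(p/q) + (1-p)*log((1-p)/(1-q)).
p = 0.6, q = 0.9.
p*log(p/q) = 0.6*log(0.6/0.9) = -0.243279.
(1-p)*log((1-p)/(1-q)) = 0.4*log(0.4/0.1) = 0.554518.
D = -0.243279 + 0.554518 = 0.3112

0.3112


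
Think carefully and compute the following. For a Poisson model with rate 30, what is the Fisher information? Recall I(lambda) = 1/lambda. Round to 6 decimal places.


Fisher information for Poisson: I(lambda) = 1/lambda.
lambda = 30.
I(lambda) = 1/30 = 0.033333

0.033333


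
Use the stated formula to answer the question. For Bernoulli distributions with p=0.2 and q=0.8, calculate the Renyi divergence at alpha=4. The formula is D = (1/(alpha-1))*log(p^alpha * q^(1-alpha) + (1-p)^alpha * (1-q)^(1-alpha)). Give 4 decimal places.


Renyi divergence of order alpha between Bernoulli distributions:
D = (1/(alpha-1))*log(p^alpha * q^(1-alpha) + (1-p)^alpha * (1-q)^(1-alpha)).
alpha = 4, p = 0.2, q = 0.8.
p^alpha * q^(1-alpha) = 0.2^4 * 0.8^-3 = 0.003125.
(1-p)^alpha * (1-q)^(1-alpha) = 0.8^4 * 0.2^-3 = 51.2.
sum = 0.003125 + 51.2 = 51.203125.
D = (1/3)*log(51.203125) = 1.3119

1.3119


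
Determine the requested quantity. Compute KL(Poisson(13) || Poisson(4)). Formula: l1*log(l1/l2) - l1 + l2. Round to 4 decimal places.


KL divergence for Poisson:
KL = l1*log(l1/l2) - l1 + l2.
l1 = 13, l2 = 4.
log(13/4) = 1.178655.
l1*log(l1/l2) = 13 * 1.178655 = 15.322515.
KL = 15.322515 - 13 + 4 = 6.3225

6.3225


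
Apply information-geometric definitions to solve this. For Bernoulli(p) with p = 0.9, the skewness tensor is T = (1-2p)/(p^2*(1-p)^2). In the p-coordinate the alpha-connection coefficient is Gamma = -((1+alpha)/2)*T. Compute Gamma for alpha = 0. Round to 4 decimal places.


Skewness (Amari-Chentsov) tensor: T = (1-2p)/(p^2*(1-p)^2).
p = 0.9, 1-2p = -0.8, p^2 = 0.81, (1-p)^2 = 0.01.
T = -0.8/(0.81 * 0.01) = -98.765432.
In the p-coordinate, Gamma^(alpha) = Gamma^(0) - (alpha/2)*T with Gamma^(0) = (1/2)*g'(p) = -T/2,
so Gamma^(alpha) = -((1+alpha)/2)*T.
alpha = 0, -(1+alpha)/2 = -0.5.
Gamma = -0.5 * -98.765432 = 49.3827

49.3827


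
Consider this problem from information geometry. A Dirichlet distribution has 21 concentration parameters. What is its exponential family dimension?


Exponential family dimension calculation:
Dirichlet with 21 components has 21 natural parameters.

21


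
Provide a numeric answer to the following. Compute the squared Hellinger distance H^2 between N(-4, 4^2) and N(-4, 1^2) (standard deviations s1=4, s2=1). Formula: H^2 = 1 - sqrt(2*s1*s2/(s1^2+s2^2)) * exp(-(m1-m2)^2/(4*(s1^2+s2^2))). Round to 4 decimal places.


Squared Hellinger distance for Gaussians:
H^2 = 1 - sqrt(2*s1*s2/(s1^2+s2^2)) * exp(-(m1-m2)^2/(4*(s1^2+s2^2))).
s1^2 = 16, s2^2 = 1, s1^2+s2^2 = 17.
sqrt(2*4*1/(17)) = 0.685994.
(m1-m2)^2 = (0)^2 = 0.
exp(-0/(4*17)) = exp(0.0) = 1.0.
H^2 = 1 - 0.685994*1.0 = 0.3140

0.3140


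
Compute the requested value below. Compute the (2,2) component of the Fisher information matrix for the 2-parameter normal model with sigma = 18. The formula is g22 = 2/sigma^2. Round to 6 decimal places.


For the 2-parameter normal family, the Fisher metric has:
  g11 = 1/sigma^2, g22 = 2/sigma^2.
sigma = 18, sigma^2 = 324.
g22 = 0.006173

0.006173


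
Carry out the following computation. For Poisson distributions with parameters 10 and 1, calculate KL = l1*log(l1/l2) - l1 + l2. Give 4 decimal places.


KL divergence for Poisson:
KL = l1*log(l1/l2) - l1 + l2.
l1 = 10, l2 = 1.
log(10/1) = 2.302585.
l1*log(l1/l2) = 10 * 2.302585 = 23.025851.
KL = 23.025851 - 10 + 1 = 14.0259

14.0259


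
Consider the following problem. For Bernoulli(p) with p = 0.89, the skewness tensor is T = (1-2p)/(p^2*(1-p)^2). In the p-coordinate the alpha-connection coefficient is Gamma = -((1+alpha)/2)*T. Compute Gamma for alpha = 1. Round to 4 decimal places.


Skewness (Amari-Chentsov) tensor: T = (1-2p)/(p^2*(1-p)^2).
p = 0.89, 1-2p = -0.78, p^2 = 0.7921, (1-p)^2 = 0.0121.
T = -0.78/(0.7921 * 0.0121) = -81.382161.
In the p-coordinate, Gamma^(alpha) = Gamma^(0) - (alpha/2)*T with Gamma^(0) = (1/2)*g'(p) = -T/2,
so Gamma^(alpha) = -((1+alpha)/2)*T.
alpha = 1, -(1+alpha)/2 = -1.0.
Gamma = -1.0 * -81.382161 = 81.3822

81.3822


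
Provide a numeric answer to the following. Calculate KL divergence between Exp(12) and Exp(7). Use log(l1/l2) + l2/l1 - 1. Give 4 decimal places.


KL divergence for exponential family:
KL = log(l1/l2) + l2/l1 - 1.
log(12/7) = 0.538997.
7/12 = 0.583333.
KL = 0.538997 + 0.583333 - 1 = 0.1223

0.1223


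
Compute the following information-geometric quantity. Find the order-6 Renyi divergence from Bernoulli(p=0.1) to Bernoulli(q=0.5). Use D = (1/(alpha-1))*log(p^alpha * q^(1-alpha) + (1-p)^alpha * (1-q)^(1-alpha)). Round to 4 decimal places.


Renyi divergence of order alpha between Bernoulli distributions:
D = (1/(alpha-1))*log(p^alpha * q^(1-alpha) + (1-p)^alpha * (1-q)^(1-alpha)).
alpha = 6, p = 0.1, q = 0.5.
p^alpha * q^(1-alpha) = 0.1^6 * 0.5^-5 = 3.2e-05.
(1-p)^alpha * (1-q)^(1-alpha) = 0.9^6 * 0.5^-5 = 17.006112.
sum = 3.2e-05 + 17.006112 = 17.006144.
D = (1/5)*log(17.006144) = 0.5667

0.5667


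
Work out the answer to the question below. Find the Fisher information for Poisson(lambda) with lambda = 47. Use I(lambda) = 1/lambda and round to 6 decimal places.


Fisher information for Poisson: I(lambda) = 1/lambda.
lambda = 47.
I(lambda) = 1/47 = 0.021277

0.021277


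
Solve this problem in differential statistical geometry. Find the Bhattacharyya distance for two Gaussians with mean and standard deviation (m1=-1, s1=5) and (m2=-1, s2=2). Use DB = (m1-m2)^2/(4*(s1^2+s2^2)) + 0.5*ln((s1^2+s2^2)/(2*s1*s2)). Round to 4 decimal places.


Bhattacharyya distance between two Gaussians:
DB = (m1-m2)^2/(4*(s1^2+s2^2)) + (1/2)*ln((s1^2+s2^2)/(2*s1*s2)).
(m1-m2)^2 = (0)^2 = 0.
s1^2+s2^2 = 25 + 4 = 29.
term1 = 0/116 = 0.0.
term2 = 0.5*ln(29/20.0) = 0.185782.
DB = 0.0 + 0.185782 = 0.1858

0.1858


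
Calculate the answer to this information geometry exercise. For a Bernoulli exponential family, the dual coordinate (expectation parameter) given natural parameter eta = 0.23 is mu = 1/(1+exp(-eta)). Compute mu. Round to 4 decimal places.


Dual coordinate (expectation parameter) for Bernoulli:
mu = 1/(1+exp(-eta)).
eta = 0.23.
exp(-eta) = exp(-0.23) = 0.794534.
mu = 1/(1+0.794534) = 0.5572

0.5572


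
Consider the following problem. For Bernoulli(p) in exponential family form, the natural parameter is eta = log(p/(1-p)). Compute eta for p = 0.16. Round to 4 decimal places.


Natural parameter for Bernoulli: eta = log(p/(1-p)).
p = 0.16, 1-p = 0.84.
p/(1-p) = 0.190476.
eta = log(0.190476) = -1.6582

-1.6582


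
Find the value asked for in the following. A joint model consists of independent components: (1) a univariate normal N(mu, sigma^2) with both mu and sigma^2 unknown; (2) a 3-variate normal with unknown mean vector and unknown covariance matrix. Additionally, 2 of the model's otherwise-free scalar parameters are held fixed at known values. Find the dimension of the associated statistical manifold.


The dimension of a statistical manifold equals the number of free
(independent) real parameters of the model. For a product of independent
blocks the parameter counts add.
- normal (mu, sigma^2): 2.
- 3-variate normal: 3 (mean) + 3*4/2 = 6 (symmetric covariance) = 9.
Total = 2 + 9 = 11.
2 parameter(s) fixed at known values: 11 - 2 = 9.
Dimension = 9

9


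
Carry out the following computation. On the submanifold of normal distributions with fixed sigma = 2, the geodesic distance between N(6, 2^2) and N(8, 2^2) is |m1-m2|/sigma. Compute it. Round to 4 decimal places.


On the fixed-variance normal subfamily, geodesic distance = |m1-m2|/sigma.
|6 - 8| = 2.
sigma = 2.
d = 2/2 = 1.0000

1.0000


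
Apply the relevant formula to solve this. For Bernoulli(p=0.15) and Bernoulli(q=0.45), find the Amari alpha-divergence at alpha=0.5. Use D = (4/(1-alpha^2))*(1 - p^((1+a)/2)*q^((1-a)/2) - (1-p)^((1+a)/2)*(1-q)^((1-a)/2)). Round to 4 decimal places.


Amari alpha-divergence:
D = (4/(1-alpha^2))*(1 - p^((1+a)/2)*q^((1-a)/2) - (1-p)^((1+a)/2)*(1-q)^((1-a)/2)).
alpha = 0.5, p = 0.15, q = 0.45.
e1 = (1+alpha)/2 = 0.75, e2 = (1-alpha)/2 = 0.25.
t1 = p^e1 * q^e2 = 0.15^0.75 * 0.45^0.25 = 0.197411.
t2 = (1-p)^e1 * (1-q)^e2 = 0.85^0.75 * 0.55^0.25 = 0.762351.
4/(1-alpha^2) = 5.333333.
D = 5.333333*(1 - 0.197411 - 0.762351) = 0.2146

0.2146


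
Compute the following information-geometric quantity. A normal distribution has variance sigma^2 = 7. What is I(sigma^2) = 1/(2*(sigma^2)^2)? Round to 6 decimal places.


Fisher information for variance: I(sigma^2) = 1/(2*sigma^4).
sigma^2 = 7, so sigma^4 = 49.
I = 1/(2*49) = 1/98 = 0.010204

0.010204


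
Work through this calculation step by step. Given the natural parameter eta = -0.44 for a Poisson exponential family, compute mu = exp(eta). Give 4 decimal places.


Expectation parameter for Poisson exponential family:
mu = exp(eta).
eta = -0.44.
mu = exp(-0.44) = 0.6440

0.6440


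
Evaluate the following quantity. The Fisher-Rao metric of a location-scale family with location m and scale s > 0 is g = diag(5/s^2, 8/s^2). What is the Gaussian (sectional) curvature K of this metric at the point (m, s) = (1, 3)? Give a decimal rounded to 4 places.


The metric has the form g = (A dm^2 + B ds^2)/s^2 with A = 5, B = 8.
Substitute u = sqrt(A/B)*m: g = B*(du^2 + ds^2)/s^2, i.e. B times the
Poincare upper half-plane metric, which has constant Gaussian curvature -1.
Scaling a 2D metric by a constant c divides the Gaussian curvature by c,
so K = -1/B = -1/(8) = -0.1250 everywhere (the point (m, s) = (1, 3) is irrelevant:
the curvature is constant).
The requested Gaussian curvature is K = -0.1250.

-0.1250


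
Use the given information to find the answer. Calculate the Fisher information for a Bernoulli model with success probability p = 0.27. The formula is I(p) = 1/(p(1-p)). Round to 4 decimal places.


For Bernoulli(p), Fisher information is I(p) = 1/(p*(1-p)).
p = 0.27, 1-p = 0.73.
p*(1-p) = 0.1971.
I(p) = 1/0.1971 = 5.0736

5.0736


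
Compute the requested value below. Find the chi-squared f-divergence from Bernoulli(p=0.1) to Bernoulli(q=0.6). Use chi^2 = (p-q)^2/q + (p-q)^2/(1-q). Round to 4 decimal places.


Chi-squared divergence between Bernoulli distributions:
chi^2 = (p-q)^2/q + (p-q)^2/(1-q).
p = 0.1, q = 0.6, p-q = -0.5.
(p-q)^2 = 0.25.
term1 = 0.25/0.6 = 0.416667.
term2 = 0.25/0.4 = 0.625.
chi^2 = 0.416667 + 0.625 = 1.0417

1.0417


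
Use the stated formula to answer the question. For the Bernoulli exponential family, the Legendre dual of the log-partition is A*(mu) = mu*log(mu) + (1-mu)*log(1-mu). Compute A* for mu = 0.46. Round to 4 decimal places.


Legendre transform for Bernoulli:
A*(mu) = mu*log(mu) + (1-mu)*log(1-mu).
mu = 0.46, 1-mu = 0.54.
mu*log(mu) = 0.46*log(0.46) = -0.357203.
(1-mu)*log(1-mu) = 0.54*log(0.54) = -0.332741.
A* = -0.357203 + -0.332741 = -0.6899

-0.6899


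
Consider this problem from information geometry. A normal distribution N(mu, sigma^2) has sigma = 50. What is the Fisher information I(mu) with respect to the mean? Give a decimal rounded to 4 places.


The Fisher information for the mean of a normal distribution is I(mu) = 1/sigma^2.
sigma = 50, so sigma^2 = 2500.
I(mu) = 1/2500 = 0.0004

0.0004


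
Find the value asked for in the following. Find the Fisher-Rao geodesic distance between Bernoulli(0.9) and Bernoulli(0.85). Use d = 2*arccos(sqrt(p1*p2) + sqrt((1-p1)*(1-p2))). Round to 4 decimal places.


Geodesic distance on Bernoulli manifold:
d(p1,p2) = 2*arccos(sqrt(p1*p2) + sqrt((1-p1)*(1-p2))).
sqrt(p1*p2) = sqrt(0.9*0.85) = 0.874643.
sqrt((1-p1)*(1-p2)) = sqrt(0.1*0.15) = 0.122474.
arg = 0.874643 + 0.122474 = 0.997117.
d = 2*arccos(0.997117) = 0.1519

0.1519


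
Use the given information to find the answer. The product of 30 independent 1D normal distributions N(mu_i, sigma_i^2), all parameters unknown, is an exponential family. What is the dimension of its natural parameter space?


Exponential family dimension calculation:
Each univariate normal has two natural parameters (mu/sigma^2 and -1/(2 sigma^2)).
With 30 independent components, dim = 2 * 30 = 60.

60


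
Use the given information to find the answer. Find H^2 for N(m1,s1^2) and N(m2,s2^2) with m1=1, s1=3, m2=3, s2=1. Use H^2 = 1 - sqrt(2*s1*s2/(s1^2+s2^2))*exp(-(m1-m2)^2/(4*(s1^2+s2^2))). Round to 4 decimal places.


Squared Hellinger distance for Gaussians:
H^2 = 1 - sqrt(2*s1*s2/(s1^2+s2^2)) * exp(-(m1-m2)^2/(4*(s1^2+s2^2))).
s1^2 = 9, s2^2 = 1, s1^2+s2^2 = 10.
sqrt(2*3*1/(10)) = 0.774597.
(m1-m2)^2 = (-2)^2 = 4.
exp(-4/(4*10)) = exp(-0.1) = 0.904837.
H^2 = 1 - 0.774597*0.904837 = 0.2991

0.2991


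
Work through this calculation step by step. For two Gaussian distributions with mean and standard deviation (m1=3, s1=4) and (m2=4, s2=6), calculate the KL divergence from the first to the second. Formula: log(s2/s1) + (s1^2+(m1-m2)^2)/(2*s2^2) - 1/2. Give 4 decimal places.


KL divergence between normal distributions:
KL = log(s2/s1) + (s1^2 + (m1-m2)^2)/(2*s2^2) - 1/2.
log(6/4) = 0.405465.
(4^2 + (3-4)^2)/(2*6^2) = (16 + 1)/72 = 0.236111.
KL = 0.405465 + 0.236111 - 0.5 = 0.1416

0.1416


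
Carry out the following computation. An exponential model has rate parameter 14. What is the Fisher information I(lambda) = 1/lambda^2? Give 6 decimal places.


Fisher information for exponential: I(lambda) = 1/lambda^2.
lambda = 14, lambda^2 = 196.
I = 1/196 = 0.005102

0.005102


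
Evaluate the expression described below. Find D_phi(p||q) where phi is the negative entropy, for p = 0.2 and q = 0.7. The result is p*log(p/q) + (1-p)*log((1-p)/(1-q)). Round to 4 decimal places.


Bregman divergence with negative entropy generator:
D = p*log(p/q) + (1-p)*log((1-p)/(1-q)).
p = 0.2, q = 0.7.
p*log(p/q) = 0.2*log(0.2/0.7) = -0.250553.
(1-p)*log((1-p)/(1-q)) = 0.8*log(0.8/0.3) = 0.784663.
D = -0.250553 + 0.784663 = 0.5341

0.5341


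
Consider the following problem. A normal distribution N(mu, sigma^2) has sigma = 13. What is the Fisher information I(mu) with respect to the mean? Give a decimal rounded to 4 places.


The Fisher information for the mean of a normal distribution is I(mu) = 1/sigma^2.
sigma = 13, so sigma^2 = 169.
I(mu) = 1/169 = 0.0059

0.0059


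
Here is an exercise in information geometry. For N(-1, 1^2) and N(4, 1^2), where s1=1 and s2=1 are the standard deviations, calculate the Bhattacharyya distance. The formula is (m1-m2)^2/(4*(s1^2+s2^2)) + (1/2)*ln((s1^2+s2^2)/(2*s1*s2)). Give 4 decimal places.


Bhattacharyya distance between two Gaussians:
DB = (m1-m2)^2/(4*(s1^2+s2^2)) + (1/2)*ln((s1^2+s2^2)/(2*s1*s2)).
(m1-m2)^2 = (-5)^2 = 25.
s1^2+s2^2 = 1 + 1 = 2.
term1 = 25/8 = 3.125.
term2 = 0.5*ln(2/2.0) = 0.0.
DB = 3.125 + 0.0 = 3.1250

3.1250


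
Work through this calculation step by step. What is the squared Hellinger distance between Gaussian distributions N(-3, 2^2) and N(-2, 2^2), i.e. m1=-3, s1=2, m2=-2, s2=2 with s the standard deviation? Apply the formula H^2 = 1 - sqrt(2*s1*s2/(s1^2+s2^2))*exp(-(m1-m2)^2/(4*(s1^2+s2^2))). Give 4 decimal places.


Squared Hellinger distance for Gaussians:
H^2 = 1 - sqrt(2*s1*s2/(s1^2+s2^2)) * exp(-(m1-m2)^2/(4*(s1^2+s2^2))).
s1^2 = 4, s2^2 = 4, s1^2+s2^2 = 8.
sqrt(2*2*2/(8)) = 1.0.
(m1-m2)^2 = (-1)^2 = 1.
exp(-1/(4*8)) = exp(-0.03125) = 0.969233.
H^2 = 1 - 1.0*0.969233 = 0.0308

0.0308


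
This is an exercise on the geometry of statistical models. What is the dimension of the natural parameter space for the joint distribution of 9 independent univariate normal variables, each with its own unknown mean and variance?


Exponential family dimension calculation:
Each univariate normal has two natural parameters (mu/sigma^2 and -1/(2 sigma^2)).
With 9 independent components, dim = 2 * 9 = 18.

18


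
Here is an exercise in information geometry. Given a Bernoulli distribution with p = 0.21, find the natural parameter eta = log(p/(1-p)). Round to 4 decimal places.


Natural parameter for Bernoulli: eta = log(p/(1-p)).
p = 0.21, 1-p = 0.79.
p/(1-p) = 0.265823.
eta = log(0.265823) = -1.3249

-1.3249


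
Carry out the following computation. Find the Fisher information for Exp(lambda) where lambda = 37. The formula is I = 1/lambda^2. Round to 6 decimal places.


Fisher information for exponential: I(lambda) = 1/lambda^2.
lambda = 37, lambda^2 = 1369.
I = 1/1369 = 0.000730

0.000730


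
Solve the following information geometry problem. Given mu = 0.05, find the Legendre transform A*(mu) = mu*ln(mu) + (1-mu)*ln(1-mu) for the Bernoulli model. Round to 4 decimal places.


Legendre transform for Bernoulli:
A*(mu) = mu*log(mu) + (1-mu)*log(1-mu).
mu = 0.05, 1-mu = 0.95.
mu*log(mu) = 0.05*log(0.05) = -0.149787.
(1-mu)*log(1-mu) = 0.95*log(0.95) = -0.048729.
A* = -0.149787 + -0.048729 = -0.1985

-0.1985


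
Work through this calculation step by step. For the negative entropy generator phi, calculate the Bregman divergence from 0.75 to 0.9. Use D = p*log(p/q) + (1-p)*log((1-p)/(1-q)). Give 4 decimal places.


Bregman divergence with negative entropy generator:
D = p*log(p/q) + (1-p)*log((1-p)/(1-q)).
p = 0.75, q = 0.9.
p*log(p/q) = 0.75*log(0.75/0.9) = -0.136741.
(1-p)*log((1-p)/(1-q)) = 0.25*log(0.25/0.1) = 0.229073.
D = -0.136741 + 0.229073 = 0.0923

0.0923


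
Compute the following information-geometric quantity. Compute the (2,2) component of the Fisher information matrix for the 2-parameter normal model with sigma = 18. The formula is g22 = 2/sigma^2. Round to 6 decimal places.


For the 2-parameter normal family, the Fisher metric has:
  g11 = 1/sigma^2, g22 = 2/sigma^2.
sigma = 18, sigma^2 = 324.
g22 = 0.006173

0.006173


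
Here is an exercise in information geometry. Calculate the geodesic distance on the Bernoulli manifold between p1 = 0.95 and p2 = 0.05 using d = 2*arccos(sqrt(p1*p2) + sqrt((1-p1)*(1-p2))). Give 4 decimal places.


Geodesic distance on Bernoulli manifold:
d(p1,p2) = 2*arccos(sqrt(p1*p2) + sqrt((1-p1)*(1-p2))).
sqrt(p1*p2) = sqrt(0.95*0.05) = 0.217945.
sqrt((1-p1)*(1-p2)) = sqrt(0.05*0.95) = 0.217945.
arg = 0.217945 + 0.217945 = 0.43589.
d = 2*arccos(0.43589) = 2.2395

2.2395


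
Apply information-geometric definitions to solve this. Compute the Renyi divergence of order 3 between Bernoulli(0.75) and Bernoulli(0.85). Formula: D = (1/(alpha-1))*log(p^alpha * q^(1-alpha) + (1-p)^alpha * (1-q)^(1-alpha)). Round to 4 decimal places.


Renyi divergence of order alpha between Bernoulli distributions:
D = (1/(alpha-1))*log(p^alpha * q^(1-alpha) + (1-p)^alpha * (1-q)^(1-alpha)).
alpha = 3, p = 0.75, q = 0.85.
p^alpha * q^(1-alpha) = 0.75^3 * 0.85^-2 = 0.58391.
(1-p)^alpha * (1-q)^(1-alpha) = 0.25^3 * 0.15^-2 = 0.694444.
sum = 0.58391 + 0.694444 = 1.278354.
D = (1/2)*log(1.278354) = 0.1228

0.1228


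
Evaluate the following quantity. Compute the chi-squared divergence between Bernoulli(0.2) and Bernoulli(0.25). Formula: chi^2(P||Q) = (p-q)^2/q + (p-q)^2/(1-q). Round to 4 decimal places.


Chi-squared divergence between Bernoulli distributions:
chi^2 = (p-q)^2/q + (p-q)^2/(1-q).
p = 0.2, q = 0.25, p-q = -0.05.
(p-q)^2 = 0.0025.
term1 = 0.0025/0.25 = 0.01.
term2 = 0.0025/0.75 = 0.003333.
chi^2 = 0.01 + 0.003333 = 0.0133

0.0133


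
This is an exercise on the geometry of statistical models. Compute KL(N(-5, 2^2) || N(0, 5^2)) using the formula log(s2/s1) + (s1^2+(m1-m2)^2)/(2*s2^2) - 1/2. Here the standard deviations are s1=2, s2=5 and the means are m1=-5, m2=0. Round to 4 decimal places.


KL divergence between normal distributions:
KL = log(s2/s1) + (s1^2 + (m1-m2)^2)/(2*s2^2) - 1/2.
log(5/2) = 0.916291.
(2^2 + (-5-0)^2)/(2*5^2) = (4 + 25)/50 = 0.58.
KL = 0.916291 + 0.58 - 0.5 = 0.9963

0.9963


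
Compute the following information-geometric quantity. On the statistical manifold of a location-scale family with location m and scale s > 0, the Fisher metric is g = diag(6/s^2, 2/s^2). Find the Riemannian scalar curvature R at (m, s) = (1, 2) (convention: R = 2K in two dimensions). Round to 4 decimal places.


The metric has the form g = (A dm^2 + B ds^2)/s^2 with A = 6, B = 2.
Substitute u = sqrt(A/B)*m: g = B*(du^2 + ds^2)/s^2, i.e. B times the
Poincare upper half-plane metric, which has constant Gaussian curvature -1.
Scaling a 2D metric by a constant c divides the Gaussian curvature by c,
so K = -1/B = -1/(2) = -0.5000 everywhere (the point (m, s) = (1, 2) is irrelevant:
the curvature is constant).
Scalar curvature in dimension 2: R = 2K = -2/(2) = -1.0000.

-1.0000


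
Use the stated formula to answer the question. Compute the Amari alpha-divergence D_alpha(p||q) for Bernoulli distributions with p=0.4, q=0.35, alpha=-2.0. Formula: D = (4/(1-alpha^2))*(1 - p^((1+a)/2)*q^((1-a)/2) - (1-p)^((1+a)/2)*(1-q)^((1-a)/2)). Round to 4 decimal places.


Amari alpha-divergence:
D = (4/(1-alpha^2))*(1 - p^((1+a)/2)*q^((1-a)/2) - (1-p)^((1+a)/2)*(1-q)^((1-a)/2)).
alpha = -2.0, p = 0.4, q = 0.35.
e1 = (1+alpha)/2 = -0.5, e2 = (1-alpha)/2 = 1.5.
t1 = p^e1 * q^e2 = 0.4^-0.5 * 0.35^1.5 = 0.327395.
t2 = (1-p)^e1 * (1-q)^e2 = 0.6^-0.5 * 0.65^1.5 = 0.676541.
4/(1-alpha^2) = -1.333333.
D = -1.333333*(1 - 0.327395 - 0.676541) = 0.0052

0.0052


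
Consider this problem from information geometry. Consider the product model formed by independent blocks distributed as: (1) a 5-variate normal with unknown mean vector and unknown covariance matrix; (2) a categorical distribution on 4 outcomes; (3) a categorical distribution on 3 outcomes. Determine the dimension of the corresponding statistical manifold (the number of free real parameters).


The dimension of a statistical manifold equals the number of free
(independent) real parameters of the model. For a product of independent
blocks the parameter counts add.
- 5-variate normal: 5 (mean) + 5*6/2 = 15 (symmetric covariance) = 20.
- categorical on 4 outcomes (probabilities sum to 1): 4-1 = 3.
- categorical on 3 outcomes (probabilities sum to 1): 3-1 = 2.
Total = 20 + 3 + 2 = 25.
Dimension = 25

25


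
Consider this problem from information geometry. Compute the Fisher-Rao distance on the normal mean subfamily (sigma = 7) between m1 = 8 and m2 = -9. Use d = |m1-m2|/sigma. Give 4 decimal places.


On the fixed-variance normal subfamily, geodesic distance = |m1-m2|/sigma.
|8 - -9| = 17.
sigma = 7.
d = 17/7 = 2.4286

2.4286


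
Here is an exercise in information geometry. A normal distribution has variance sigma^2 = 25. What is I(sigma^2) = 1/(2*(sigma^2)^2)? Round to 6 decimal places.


Fisher information for variance: I(sigma^2) = 1/(2*sigma^4).
sigma^2 = 25, so sigma^4 = 625.
I = 1/(2*625) = 1/1250 = 0.000800

0.000800


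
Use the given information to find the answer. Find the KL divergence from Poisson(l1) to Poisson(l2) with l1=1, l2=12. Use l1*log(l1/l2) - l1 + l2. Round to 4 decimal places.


KL divergence for Poisson:
KL = l1*log(l1/l2) - l1 + l2.
l1 = 1, l2 = 12.
log(1/12) = -2.484907.
l1*log(l1/l2) = 1 * -2.484907 = -2.484907.
KL = -2.484907 - 1 + 12 = 8.5151

8.5151


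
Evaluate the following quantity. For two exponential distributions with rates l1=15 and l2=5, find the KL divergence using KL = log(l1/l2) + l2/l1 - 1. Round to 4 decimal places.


KL divergence for exponential family:
KL = log(l1/l2) + l2/l1 - 1.
log(15/5) = 1.098612.
5/15 = 0.333333.
KL = 1.098612 + 0.333333 - 1 = 0.4319

0.4319


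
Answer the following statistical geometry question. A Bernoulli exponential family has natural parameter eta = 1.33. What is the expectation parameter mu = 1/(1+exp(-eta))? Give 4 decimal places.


Dual coordinate (expectation parameter) for Bernoulli:
mu = 1/(1+exp(-eta)).
eta = 1.33.
exp(-eta) = exp(-1.33) = 0.264477.
mu = 1/(1+0.264477) = 0.7908

0.7908


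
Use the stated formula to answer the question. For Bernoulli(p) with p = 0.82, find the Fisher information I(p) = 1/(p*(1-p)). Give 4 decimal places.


For Bernoulli(p), Fisher information is I(p) = 1/(p*(1-p)).
p = 0.82, 1-p = 0.18.
p*(1-p) = 0.1476.
I(p) = 1/0.1476 = 6.7751

6.7751


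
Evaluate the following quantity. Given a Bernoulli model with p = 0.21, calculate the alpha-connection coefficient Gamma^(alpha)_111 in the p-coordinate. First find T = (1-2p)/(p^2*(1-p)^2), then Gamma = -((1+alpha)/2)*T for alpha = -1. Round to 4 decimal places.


Skewness (Amari-Chentsov) tensor: T = (1-2p)/(p^2*(1-p)^2).
p = 0.21, 1-2p = 0.58, p^2 = 0.0441, (1-p)^2 = 0.6241.
T = 0.58/(0.0441 * 0.6241) = 21.07343.
In the p-coordinate, Gamma^(alpha) = Gamma^(0) - (alpha/2)*T with Gamma^(0) = (1/2)*g'(p) = -T/2,
so Gamma^(alpha) = -((1+alpha)/2)*T.
alpha = -1, -(1+alpha)/2 = 0.0.
Gamma = 0.0 * 21.07343 = 0.0000

0.0000


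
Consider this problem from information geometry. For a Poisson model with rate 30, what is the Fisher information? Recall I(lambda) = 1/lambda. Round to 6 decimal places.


Fisher information for Poisson: I(lambda) = 1/lambda.
lambda = 30.
I(lambda) = 1/30 = 0.033333

0.033333


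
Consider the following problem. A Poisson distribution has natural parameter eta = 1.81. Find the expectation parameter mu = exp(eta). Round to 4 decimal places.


Expectation parameter for Poisson exponential family:
mu = exp(eta).
eta = 1.81.
mu = exp(1.81) = 6.1104

6.1104
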